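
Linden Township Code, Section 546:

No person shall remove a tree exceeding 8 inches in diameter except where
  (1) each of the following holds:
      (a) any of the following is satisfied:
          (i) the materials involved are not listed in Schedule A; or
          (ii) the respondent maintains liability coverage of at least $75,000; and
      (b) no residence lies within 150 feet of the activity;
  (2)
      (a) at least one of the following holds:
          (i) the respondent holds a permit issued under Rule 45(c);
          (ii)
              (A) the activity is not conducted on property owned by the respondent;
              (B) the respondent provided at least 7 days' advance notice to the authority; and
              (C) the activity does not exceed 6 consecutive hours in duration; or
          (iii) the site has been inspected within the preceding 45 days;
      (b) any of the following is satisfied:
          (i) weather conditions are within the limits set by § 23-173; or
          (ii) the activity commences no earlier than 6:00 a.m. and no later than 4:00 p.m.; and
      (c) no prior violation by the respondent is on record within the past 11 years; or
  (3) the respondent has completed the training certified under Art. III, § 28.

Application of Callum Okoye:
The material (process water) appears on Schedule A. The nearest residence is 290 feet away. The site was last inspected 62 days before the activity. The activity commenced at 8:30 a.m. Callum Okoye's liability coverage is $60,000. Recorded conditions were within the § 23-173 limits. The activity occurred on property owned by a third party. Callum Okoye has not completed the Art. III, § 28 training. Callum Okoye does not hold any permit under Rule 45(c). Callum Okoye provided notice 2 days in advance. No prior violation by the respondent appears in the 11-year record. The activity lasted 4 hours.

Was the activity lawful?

No — unlawful.

(i) not (Schedule A material) — not met.
(ii) coverage ≥ $75,000 — fails.
(a): F OR F → false.
(b) no residence in 150 ft — met.
(1): F AND T → false.
(i) holds permit — not met.
(A) not (own property) — satisfied.
(B) ≥7 days' notice — fails.
(C) ≤ 6 hrs duration — holds.
(ii): T AND F AND T → false.
(iii) site inspected — not met.
(a) = F OR F OR F = false.
(i) weather ok — met.
(ii) start within hours — satisfied.
So (b) is satisfied (T OR T).
(c) no prior violation — satisfied.
So (2) is not satisfied (F AND T AND T).
(3) training certified — not met.
Overall = F OR F OR F = false.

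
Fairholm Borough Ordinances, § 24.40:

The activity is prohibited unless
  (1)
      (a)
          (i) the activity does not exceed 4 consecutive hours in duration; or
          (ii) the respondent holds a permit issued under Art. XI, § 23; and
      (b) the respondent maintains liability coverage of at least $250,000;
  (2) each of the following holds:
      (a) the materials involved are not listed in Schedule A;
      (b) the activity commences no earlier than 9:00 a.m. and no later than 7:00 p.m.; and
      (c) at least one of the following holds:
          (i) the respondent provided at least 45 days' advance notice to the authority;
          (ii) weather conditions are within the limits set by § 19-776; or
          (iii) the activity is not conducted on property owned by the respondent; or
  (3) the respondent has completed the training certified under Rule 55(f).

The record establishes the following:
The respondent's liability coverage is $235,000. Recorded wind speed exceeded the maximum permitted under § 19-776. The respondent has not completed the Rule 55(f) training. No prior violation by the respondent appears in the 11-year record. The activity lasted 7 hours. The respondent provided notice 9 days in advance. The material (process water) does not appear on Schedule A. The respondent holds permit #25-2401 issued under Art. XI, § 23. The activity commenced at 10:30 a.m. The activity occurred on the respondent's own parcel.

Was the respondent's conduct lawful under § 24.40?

No — unlawful.

(i) ≤ 4 hrs duration — not met.
(ii) holds permit — satisfied.
(a): F OR T → true.
(b) coverage ≥ $250,000 — fails.
(1): T AND F → false.
(a) not (Schedule A material) — holds.
(b) start within hours — met.
(i) ≥45 days' notice — not satisfied.
(ii) weather ok — not met.
(iii) not (own property) — not met.
So (c) is not satisfied (F OR F OR F).
So (2) is not satisfied (T AND T AND F).
(3) training certified — not met.
Overall = F OR F OR F = false.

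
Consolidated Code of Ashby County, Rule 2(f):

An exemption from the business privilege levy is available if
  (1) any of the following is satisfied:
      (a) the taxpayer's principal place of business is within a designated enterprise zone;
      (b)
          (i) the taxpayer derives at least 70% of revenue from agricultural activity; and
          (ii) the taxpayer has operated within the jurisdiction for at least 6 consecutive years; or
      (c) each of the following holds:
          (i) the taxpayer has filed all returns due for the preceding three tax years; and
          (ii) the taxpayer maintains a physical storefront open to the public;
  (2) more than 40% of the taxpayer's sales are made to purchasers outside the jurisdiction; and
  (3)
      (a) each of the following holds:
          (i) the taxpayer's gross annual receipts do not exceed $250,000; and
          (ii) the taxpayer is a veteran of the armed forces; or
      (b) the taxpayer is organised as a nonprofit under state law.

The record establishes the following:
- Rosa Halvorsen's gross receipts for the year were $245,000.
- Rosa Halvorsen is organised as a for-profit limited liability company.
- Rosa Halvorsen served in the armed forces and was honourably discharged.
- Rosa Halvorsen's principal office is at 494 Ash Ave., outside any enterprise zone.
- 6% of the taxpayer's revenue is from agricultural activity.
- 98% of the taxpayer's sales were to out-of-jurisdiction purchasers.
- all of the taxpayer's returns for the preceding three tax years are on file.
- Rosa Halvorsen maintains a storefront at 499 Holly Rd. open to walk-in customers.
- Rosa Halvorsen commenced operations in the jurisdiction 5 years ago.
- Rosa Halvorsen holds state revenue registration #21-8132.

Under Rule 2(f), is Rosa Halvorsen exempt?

Yes — exempt.

(a) in enterprise zone — not met.
(i) ≥70% agricultural — not satisfied.
(ii) ≥ 6 yrs in jurisdiction — not satisfied.
(b) = F AND F = false.
(i) returns current — met.
(ii) has storefront — satisfied.
So (c) is satisfied (T AND T).
So (1) is satisfied (F OR F OR T).
(2) >40% out-of-jur. sales — holds.
(i) receipts ≤ $250,000 — met.
(ii) veteran — satisfied.
So (a) is satisfied (T AND T).
(b) nonprofit — not met.
(3): T OR F → true.
So Overall is satisfied (T AND T AND T).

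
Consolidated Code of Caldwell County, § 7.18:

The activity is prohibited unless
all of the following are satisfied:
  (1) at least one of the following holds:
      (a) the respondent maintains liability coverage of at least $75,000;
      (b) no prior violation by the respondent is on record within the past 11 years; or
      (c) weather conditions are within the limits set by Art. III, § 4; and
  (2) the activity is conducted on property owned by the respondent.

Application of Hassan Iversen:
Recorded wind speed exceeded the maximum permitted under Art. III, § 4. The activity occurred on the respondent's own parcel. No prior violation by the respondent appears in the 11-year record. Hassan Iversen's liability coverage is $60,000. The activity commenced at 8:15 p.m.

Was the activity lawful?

Yes — lawful.

(a) coverage ≥ $75,000 — not satisfied.
(b) no prior violation — satisfied.
(c) weather ok — fails.
So (1) is satisfied (F OR T OR F).
(2) own property — met.
So Overall is satisfied (T AND T).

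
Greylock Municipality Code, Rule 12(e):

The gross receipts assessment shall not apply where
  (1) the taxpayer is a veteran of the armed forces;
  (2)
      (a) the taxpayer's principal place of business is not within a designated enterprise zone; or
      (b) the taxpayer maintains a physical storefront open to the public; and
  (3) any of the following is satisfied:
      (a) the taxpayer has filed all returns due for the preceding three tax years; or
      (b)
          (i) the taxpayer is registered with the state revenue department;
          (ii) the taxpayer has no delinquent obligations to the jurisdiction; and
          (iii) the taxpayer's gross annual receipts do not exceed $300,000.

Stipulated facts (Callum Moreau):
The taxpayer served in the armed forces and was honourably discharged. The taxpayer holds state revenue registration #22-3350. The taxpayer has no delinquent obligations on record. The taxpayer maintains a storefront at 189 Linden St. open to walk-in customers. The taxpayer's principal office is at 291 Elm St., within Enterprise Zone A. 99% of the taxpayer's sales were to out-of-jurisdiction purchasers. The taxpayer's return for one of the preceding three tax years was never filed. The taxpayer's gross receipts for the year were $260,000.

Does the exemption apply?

(1) veteran — satisfied.
(a) not (in enterprise zone) — not satisfied.
(b) has storefront — met.
So (2) is satisfied (F OR T).
(a) returns current — fails.
(i) state-registered — met.
(ii) no delinquency — met.
(iii) receipts ≤ $300,000 — satisfied.
(b): T AND T AND T → true.
So (3) is satisfied (F OR T).
Overall = T AND T AND T = true.

Yes — exempt.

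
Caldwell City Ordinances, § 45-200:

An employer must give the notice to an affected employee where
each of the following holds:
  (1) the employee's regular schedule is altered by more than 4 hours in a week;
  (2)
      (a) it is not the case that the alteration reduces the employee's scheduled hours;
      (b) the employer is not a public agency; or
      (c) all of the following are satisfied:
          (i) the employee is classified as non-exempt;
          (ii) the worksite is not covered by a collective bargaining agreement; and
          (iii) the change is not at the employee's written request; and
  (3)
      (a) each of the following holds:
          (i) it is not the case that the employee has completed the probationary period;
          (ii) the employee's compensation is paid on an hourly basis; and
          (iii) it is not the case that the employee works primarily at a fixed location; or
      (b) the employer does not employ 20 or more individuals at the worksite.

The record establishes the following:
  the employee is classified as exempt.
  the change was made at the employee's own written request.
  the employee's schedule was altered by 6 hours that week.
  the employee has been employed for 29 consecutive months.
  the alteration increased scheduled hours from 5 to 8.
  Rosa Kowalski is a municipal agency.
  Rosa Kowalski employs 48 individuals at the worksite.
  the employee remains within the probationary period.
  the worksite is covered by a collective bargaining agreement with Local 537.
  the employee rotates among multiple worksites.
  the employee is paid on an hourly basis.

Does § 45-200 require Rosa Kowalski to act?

(1) schedule shift > 4h — holds.
(a) not (hours reduced) — met.
(b) not (public agency) — not met.
(i) non-exempt — not satisfied.
(ii) no CBA — not satisfied.
(iii) not employee-requested — not met.
(c) = F AND F AND F = false.
(2): T OR F OR F → true.
(i) not (past probation) — holds.
(ii) hourly-paid — holds.
(iii) not (fixed location) — met.
(a): T AND T AND T → true.
(b) not (≥ 20 at site) — not satisfied.
So (3) is satisfied (T OR F).
Overall = T AND T AND T = true.

Yes — required.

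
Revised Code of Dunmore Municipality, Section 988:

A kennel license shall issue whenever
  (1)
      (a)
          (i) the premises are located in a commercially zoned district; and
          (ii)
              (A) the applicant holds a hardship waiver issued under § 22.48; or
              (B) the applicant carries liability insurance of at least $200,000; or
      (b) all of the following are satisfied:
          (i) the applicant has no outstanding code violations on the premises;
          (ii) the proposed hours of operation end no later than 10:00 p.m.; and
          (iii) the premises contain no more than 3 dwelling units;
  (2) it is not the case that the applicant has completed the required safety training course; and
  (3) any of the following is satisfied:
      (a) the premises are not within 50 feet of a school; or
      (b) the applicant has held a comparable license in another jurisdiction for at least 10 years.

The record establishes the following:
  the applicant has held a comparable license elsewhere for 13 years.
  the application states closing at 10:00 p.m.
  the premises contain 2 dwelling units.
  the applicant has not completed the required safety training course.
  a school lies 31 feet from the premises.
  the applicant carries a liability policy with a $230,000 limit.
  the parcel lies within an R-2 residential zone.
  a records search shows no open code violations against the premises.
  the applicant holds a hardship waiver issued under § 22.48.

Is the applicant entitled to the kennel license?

Yes — granted.

(i) commercially zoned — not met.
(A) hardship waiver — satisfied.
(B) insurance ≥ $200,000 — met.
So (ii) is satisfied (T OR T).
(a): F AND T → false.
(i) no code violations — satisfied.
(ii) closes by 10 p.m. — holds.
(iii) ≤ 3 units — holds.
(b): T AND T AND T → true.
So (1) is satisfied (F OR T).
(2) not (safety training) — satisfied.
(a) ≥50 ft from school — fails.
(b) prior license ≥ 10 yr — met.
(3) = F OR T = true.
Overall = T AND T AND T = true.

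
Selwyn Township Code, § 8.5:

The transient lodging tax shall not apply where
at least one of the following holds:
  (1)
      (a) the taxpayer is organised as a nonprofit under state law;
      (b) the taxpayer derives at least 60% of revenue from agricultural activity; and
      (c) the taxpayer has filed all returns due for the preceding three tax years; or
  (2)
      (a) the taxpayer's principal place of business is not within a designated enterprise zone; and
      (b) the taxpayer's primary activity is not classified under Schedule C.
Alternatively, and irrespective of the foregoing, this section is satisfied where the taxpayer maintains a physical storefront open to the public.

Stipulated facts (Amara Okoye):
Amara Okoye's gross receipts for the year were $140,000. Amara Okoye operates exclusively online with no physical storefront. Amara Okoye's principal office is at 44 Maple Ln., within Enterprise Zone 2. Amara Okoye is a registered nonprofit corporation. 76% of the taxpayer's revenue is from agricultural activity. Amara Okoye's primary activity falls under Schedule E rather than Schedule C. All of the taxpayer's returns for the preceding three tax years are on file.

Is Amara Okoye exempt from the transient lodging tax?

Yes — exempt.

(a) nonprofit — satisfied.
(b) ≥60% agricultural — holds.
(c) returns current — met.
(1) = T AND T AND T = true.
(a) not (in enterprise zone) — not met.
(b) not (Schedule C activity) — satisfied.
So (2) is not satisfied (F AND T).
So Overall is satisfied (T OR F).
Exception (has storefront) — not satisfied.
Result: main true OR exception false → true.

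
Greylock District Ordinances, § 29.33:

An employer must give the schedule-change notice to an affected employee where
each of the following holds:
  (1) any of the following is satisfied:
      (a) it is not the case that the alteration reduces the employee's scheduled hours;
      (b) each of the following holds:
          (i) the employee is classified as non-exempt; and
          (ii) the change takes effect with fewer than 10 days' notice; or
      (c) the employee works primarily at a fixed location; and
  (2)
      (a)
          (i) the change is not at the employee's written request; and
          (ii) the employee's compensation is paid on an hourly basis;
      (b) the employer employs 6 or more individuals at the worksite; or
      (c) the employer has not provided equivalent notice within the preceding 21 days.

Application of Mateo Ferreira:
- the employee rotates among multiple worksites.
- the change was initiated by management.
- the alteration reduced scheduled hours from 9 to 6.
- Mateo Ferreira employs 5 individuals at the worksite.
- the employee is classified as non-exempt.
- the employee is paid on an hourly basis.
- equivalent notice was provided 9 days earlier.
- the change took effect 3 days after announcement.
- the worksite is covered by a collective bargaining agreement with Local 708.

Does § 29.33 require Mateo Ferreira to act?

Yes — required.

(a) not (hours reduced) — not met.
(i) non-exempt — holds.
(ii) < 10 days' notice — holds.
So (b) is satisfied (T AND T).
(c) fixed location — not satisfied.
(1) = F OR T OR F = true.
(i) not employee-requested — met.
(ii) hourly-paid — satisfied.
So (a) is satisfied (T AND T).
(b) ≥ 6 at site — not satisfied.
(c) no recent notice — fails.
(2) = T OR F OR F = true.
So Overall is satisfied (T AND T).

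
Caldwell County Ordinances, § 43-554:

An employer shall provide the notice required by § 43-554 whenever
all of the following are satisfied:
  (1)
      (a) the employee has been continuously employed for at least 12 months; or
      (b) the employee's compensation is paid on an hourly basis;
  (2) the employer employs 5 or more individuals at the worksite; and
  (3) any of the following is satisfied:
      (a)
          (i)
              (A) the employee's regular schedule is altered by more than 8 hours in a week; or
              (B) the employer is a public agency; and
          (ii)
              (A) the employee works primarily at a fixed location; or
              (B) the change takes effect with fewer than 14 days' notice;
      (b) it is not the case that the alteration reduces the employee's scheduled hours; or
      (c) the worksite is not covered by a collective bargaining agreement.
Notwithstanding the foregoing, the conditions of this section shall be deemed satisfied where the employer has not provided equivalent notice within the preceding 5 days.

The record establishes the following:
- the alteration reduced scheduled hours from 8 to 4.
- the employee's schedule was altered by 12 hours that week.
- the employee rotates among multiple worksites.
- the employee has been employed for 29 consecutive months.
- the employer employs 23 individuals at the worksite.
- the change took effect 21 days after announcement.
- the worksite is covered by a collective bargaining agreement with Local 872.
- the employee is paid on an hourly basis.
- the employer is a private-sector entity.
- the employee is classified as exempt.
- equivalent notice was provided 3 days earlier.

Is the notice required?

(a) tenure ≥ 12 mo. — holds.
(b) hourly-paid — holds.
(1): T OR T → true.
(2) ≥ 5 at site — met.
(A) schedule shift > 8h — met.
(B) public agency — not satisfied.
(i): T OR F → true.
(A) fixed location — not satisfied.
(B) < 14 days' notice — not satisfied.
(ii): F OR F → false.
(a) = T AND F = false.
(b) not (hours reduced) — not met.
(c) no CBA — fails.
So (3) is not satisfied (F OR F OR F).
Overall = T AND T AND F = false.
Exception (no recent notice) — not satisfied.
Result: main false OR exception false → false.

No — not required.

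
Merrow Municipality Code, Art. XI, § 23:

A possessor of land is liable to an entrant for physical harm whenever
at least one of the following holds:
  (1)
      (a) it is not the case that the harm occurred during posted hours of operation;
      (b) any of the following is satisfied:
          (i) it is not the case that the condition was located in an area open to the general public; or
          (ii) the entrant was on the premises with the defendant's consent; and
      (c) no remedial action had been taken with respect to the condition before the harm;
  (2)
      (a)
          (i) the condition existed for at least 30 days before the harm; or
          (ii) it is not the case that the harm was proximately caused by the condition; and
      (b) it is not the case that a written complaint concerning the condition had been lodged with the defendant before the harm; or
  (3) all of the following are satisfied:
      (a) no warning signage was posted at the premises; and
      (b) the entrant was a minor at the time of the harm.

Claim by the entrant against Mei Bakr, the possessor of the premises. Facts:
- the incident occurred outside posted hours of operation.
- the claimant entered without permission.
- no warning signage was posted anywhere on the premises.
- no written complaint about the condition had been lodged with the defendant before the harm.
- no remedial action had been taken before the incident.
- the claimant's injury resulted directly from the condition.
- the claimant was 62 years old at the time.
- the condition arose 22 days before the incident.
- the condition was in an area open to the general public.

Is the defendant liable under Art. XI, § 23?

(a) not (during posted hours) — satisfied.
(i) not (public area) — fails.
(ii) consent to enter — not met.
So (b) is not satisfied (F OR F).
(c) no remedial action — holds.
So (1) is not satisfied (T AND F AND T).
(i) condition ≥30 days old — not met.
(ii) not (proximate cause) — not satisfied.
(a) = F OR F = false.
(b) not (complaint lodged) — met.
(2): F AND T → false.
(a) no signage posted — met.
(b) entrant a minor — not met.
So (3) is not satisfied (T AND F).
Overall = F OR F OR F = false.

No — not liable.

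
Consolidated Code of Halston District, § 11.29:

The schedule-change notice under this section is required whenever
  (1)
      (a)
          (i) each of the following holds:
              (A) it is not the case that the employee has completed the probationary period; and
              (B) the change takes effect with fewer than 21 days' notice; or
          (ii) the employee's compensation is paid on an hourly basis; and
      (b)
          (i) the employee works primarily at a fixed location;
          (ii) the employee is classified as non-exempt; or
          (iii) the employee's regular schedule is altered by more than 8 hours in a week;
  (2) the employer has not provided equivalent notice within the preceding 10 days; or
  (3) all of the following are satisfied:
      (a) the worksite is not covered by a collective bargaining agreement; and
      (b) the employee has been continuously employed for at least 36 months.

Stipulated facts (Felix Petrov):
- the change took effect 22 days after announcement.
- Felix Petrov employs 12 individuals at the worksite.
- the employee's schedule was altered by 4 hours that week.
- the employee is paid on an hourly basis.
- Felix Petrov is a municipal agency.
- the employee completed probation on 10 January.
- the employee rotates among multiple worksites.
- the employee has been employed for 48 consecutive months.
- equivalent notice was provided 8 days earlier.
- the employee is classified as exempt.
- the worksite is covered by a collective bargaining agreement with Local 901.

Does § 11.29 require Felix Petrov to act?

(A) not (past probation) — fails.
(B) < 21 days' notice — not satisfied.
So (i) is not satisfied (F AND F).
(ii) hourly-paid — holds.
So (a) is satisfied (F OR T).
(i) fixed location — not satisfied.
(ii) non-exempt — not satisfied.
(iii) schedule shift > 8h — fails.
So (b) is not satisfied (F OR F OR F).
So (1) is not satisfied (T AND F).
(2) no recent notice — fails.
(a) no CBA — not met.
(b) tenure ≥ 36 mo. — holds.
(3): F AND T → false.
So Overall is not satisfied (F OR F OR F).

No — not required.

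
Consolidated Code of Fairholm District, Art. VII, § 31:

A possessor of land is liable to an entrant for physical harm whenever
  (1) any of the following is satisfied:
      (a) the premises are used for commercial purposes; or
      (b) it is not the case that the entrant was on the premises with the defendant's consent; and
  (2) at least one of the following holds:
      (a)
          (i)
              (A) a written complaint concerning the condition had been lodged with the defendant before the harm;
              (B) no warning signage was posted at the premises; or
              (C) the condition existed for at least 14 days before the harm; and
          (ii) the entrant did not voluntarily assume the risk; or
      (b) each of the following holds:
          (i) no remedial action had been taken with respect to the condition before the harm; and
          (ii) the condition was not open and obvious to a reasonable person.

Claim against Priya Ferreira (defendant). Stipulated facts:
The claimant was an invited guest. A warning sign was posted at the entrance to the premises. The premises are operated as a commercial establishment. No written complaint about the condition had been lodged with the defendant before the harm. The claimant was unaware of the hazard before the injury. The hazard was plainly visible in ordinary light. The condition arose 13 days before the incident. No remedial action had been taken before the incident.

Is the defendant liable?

No — not liable.

(a) commercial use — met.
(b) not (consent to enter) — not met.
(1): T OR F → true.
(A) complaint lodged — not met.
(B) no signage posted — fails.
(C) condition ≥14 days old — not satisfied.
(i): F OR F OR F → false.
(ii) no assumed risk — satisfied.
(a) = F AND T = false.
(i) no remedial action — met.
(ii) not open/obvious — not met.
(b) = T AND F = false.
So (2) is not satisfied (F OR F).
Overall: T AND F → false.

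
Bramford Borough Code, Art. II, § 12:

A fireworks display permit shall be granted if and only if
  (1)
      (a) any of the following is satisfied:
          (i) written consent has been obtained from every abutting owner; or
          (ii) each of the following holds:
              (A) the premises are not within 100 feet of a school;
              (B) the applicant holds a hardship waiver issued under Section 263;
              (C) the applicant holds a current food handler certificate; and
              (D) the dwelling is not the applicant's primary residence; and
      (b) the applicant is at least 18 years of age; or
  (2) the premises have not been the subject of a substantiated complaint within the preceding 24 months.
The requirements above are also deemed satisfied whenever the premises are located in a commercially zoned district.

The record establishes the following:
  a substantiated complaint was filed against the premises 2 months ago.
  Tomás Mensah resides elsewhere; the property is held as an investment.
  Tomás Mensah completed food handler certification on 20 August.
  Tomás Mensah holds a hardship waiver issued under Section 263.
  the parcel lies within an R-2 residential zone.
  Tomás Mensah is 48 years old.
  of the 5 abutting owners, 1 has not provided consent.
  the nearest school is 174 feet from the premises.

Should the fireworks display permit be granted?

(i) all abutters consent — not met.
(A) ≥100 ft from school — met.
(B) hardship waiver — holds.
(C) food handler cert. — holds.
(D) not (primary residence) — met.
(ii) = T AND T AND T AND T = true.
(a): F OR T → true.
(b) age ≥ 18 — holds.
(1): T AND T → true.
(2) no complaint in 24 mo. — fails.
Overall = T OR F = true.
Exception (commercially zoned) — not satisfied.
Result: main true OR exception false → true.

Yes — granted.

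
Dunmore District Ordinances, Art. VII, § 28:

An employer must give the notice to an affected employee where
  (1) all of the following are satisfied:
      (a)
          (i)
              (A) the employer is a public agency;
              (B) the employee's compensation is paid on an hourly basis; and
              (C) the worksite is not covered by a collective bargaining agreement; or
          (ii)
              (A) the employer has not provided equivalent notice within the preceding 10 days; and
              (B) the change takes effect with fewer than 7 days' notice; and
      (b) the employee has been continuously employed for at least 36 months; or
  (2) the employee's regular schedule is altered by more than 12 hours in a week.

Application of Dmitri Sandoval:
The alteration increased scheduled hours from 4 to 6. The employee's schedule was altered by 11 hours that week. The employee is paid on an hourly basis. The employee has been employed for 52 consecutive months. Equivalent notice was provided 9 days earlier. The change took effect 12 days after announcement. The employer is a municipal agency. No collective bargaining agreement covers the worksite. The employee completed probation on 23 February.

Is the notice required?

(A) public agency — satisfied.
(B) hourly-paid — met.
(C) no CBA — met.
(i) = T AND T AND T = true.
(A) no recent notice — fails.
(B) < 7 days' notice — not satisfied.
(ii) = F AND F = false.
(a): T OR F → true.
(b) tenure ≥ 36 mo. — met.
(1) = T AND T = true.
(2) schedule shift > 12h — fails.
Overall = T OR F = true.

Yes — required.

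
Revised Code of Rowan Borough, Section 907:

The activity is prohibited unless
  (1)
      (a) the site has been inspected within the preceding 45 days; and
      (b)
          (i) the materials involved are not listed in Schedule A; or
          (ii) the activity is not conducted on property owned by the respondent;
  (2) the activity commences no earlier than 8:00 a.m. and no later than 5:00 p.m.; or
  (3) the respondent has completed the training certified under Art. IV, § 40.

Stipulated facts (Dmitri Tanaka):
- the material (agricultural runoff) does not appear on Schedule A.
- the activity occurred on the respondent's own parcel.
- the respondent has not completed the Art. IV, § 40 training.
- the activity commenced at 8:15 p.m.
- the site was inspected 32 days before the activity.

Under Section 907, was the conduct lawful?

Yes — lawful.

(a) site inspected — holds.
(i) not (Schedule A material) — satisfied.
(ii) not (own property) — fails.
So (b) is satisfied (T OR F).
(1): T AND T → true.
(2) start within hours — not satisfied.
(3) training certified — not met.
Overall: T OR F OR F → true.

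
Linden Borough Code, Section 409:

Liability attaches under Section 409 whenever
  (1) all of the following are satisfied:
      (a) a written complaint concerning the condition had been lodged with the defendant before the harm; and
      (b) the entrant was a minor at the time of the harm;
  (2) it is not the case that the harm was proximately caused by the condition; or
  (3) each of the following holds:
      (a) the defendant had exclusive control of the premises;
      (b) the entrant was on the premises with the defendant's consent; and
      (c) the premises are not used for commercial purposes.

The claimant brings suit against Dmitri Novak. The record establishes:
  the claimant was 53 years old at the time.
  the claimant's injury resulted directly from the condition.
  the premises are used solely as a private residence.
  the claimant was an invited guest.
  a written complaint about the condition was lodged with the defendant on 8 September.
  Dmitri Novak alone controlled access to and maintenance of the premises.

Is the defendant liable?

Yes — liable.

(a) complaint lodged — satisfied.
(b) entrant a minor — not satisfied.
(1): T AND F → false.
(2) not (proximate cause) — fails.
(a) exclusive control — holds.
(b) consent to enter — holds.
(c) not (commercial use) — met.
(3): T AND T AND T → true.
Overall = F OR F OR T = true.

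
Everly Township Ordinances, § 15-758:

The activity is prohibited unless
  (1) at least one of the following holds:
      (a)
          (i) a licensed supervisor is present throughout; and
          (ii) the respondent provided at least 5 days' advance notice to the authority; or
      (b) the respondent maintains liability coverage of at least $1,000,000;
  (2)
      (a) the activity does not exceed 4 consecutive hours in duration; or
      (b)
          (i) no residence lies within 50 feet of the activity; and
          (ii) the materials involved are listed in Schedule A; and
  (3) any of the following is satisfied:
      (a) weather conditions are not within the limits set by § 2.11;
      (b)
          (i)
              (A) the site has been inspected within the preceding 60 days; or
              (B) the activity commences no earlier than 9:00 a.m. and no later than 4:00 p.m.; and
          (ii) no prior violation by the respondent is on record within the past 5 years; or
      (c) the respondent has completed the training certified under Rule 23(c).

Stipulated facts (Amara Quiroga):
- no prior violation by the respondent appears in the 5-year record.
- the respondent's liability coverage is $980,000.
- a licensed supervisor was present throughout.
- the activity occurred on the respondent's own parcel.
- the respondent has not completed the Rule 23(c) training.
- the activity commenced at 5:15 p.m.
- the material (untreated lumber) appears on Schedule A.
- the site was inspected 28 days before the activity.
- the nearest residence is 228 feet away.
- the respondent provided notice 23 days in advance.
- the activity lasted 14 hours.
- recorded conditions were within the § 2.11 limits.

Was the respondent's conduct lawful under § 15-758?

(i) supervisor present — met.
(ii) ≥5 days' notice — satisfied.
(a) = T AND T = true.
(b) coverage ≥ $1,000,000 — fails.
(1): T OR F → true.
(a) ≤ 4 hrs duration — not satisfied.
(i) no residence in 50 ft — holds.
(ii) Schedule A material — satisfied.
(b): T AND T → true.
(2) = F OR T = true.
(a) not (weather ok) — not satisfied.
(A) site inspected — holds.
(B) start within hours — not met.
(i) = T OR F = true.
(ii) no prior violation — met.
(b) = T AND T = true.
(c) training certified — not satisfied.
(3) = F OR T OR F = true.
Overall = T AND T AND T = true.

Yes — lawful.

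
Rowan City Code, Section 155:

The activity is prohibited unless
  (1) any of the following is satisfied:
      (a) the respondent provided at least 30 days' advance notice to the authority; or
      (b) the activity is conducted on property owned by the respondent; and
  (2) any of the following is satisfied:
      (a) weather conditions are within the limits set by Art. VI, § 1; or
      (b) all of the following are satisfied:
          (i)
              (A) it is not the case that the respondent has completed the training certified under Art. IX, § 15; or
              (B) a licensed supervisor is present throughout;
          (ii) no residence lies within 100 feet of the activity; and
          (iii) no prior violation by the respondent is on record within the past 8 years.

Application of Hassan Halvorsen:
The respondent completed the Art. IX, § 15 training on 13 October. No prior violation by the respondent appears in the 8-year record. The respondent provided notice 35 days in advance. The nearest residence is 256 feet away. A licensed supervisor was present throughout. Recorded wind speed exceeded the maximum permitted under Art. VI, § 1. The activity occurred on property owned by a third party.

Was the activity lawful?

(a) ≥30 days' notice — satisfied.
(b) own property — not met.
(1) = T OR F = true.
(a) weather ok — fails.
(A) not (training certified) — fails.
(B) supervisor present — met.
So (i) is satisfied (F OR T).
(ii) no residence in 100 ft — satisfied.
(iii) no prior violation — satisfied.
(b) = T AND T AND T = true.
So (2) is satisfied (F OR T).
Overall = T AND T = true.

Yes — lawful.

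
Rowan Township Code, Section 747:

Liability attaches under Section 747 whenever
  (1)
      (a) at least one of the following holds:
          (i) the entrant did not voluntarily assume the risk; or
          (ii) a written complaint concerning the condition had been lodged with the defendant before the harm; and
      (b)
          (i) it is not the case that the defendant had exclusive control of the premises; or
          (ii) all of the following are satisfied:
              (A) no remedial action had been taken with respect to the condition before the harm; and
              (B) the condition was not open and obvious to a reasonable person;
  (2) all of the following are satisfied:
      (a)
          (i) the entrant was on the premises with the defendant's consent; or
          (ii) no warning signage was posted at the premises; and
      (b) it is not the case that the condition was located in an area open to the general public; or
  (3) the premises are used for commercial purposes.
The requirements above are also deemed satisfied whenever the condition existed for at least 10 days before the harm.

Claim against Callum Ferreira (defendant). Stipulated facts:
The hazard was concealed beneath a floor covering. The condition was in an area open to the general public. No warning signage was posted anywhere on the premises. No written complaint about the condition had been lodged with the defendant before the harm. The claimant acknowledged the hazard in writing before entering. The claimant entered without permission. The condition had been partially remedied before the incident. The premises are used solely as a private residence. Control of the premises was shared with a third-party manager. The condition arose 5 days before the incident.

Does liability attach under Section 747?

(i) no assumed risk — not satisfied.
(ii) complaint lodged — not met.
(a) = F OR F = false.
(i) not (exclusive control) — satisfied.
(A) no remedial action — fails.
(B) not open/obvious — holds.
(ii): F AND T → false.
(b): T OR F → true.
(1) = F AND T = false.
(i) consent to enter — not met.
(ii) no signage posted — satisfied.
(a) = F OR T = true.
(b) not (public area) — not met.
(2): T AND F → false.
(3) commercial use — fails.
Overall = F OR F OR F = false.
Exception (condition ≥10 days old) — not satisfied.
Result: main false OR exception false → false.

No — not liable.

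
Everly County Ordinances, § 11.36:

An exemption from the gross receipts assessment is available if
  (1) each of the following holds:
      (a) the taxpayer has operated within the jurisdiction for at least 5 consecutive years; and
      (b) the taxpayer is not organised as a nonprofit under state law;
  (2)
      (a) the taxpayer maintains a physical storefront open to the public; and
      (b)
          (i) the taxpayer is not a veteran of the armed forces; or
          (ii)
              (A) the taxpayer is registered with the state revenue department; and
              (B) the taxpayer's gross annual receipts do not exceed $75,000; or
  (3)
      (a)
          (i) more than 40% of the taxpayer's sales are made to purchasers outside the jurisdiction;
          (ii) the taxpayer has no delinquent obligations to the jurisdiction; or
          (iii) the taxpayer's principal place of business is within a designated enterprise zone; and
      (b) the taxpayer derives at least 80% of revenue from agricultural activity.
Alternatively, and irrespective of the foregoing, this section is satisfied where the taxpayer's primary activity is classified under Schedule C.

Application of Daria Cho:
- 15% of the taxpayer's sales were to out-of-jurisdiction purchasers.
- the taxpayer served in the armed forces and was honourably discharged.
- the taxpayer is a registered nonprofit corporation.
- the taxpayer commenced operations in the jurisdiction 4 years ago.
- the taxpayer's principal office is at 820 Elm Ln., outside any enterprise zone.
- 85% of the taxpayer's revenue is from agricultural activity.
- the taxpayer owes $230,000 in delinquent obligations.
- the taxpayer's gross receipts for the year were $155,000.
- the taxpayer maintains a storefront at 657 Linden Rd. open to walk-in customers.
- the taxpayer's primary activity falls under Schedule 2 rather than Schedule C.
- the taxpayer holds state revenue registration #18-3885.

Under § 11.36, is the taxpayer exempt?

No — not exempt.

(a) ≥ 5 yrs in jurisdiction — fails.
(b) not (nonprofit) — fails.
(1) = F AND F = false.
(a) has storefront — holds.
(i) not (veteran) — not satisfied.
(A) state-registered — satisfied.
(B) receipts ≤ $75,000 — fails.
So (ii) is not satisfied (T AND F).
(b) = F OR F = false.
So (2) is not satisfied (T AND F).
(i) >40% out-of-jur. sales — fails.
(ii) no delinquency — fails.
(iii) in enterprise zone — not met.
(a) = F OR F OR F = false.
(b) ≥80% agricultural — holds.
(3): F AND T → false.
So Overall is not satisfied (F OR F OR F).
Exception (Schedule C activity) — not satisfied.
Result: main false OR exception false → false.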